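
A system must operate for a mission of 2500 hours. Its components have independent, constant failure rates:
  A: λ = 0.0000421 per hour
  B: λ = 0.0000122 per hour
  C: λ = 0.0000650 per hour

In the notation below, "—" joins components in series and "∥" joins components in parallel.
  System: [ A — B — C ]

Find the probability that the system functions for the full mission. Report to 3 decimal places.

0.742

R(A) = exp(−0.0000421 × 2500) = 0.90010
R(B) = exp(−0.0000122 × 2500) = 0.96996
R(C) = exp(−0.0000650 × 2500) = 0.85002
Series (A, B, and C): 0.90010 × 0.96996 × 0.85002 = 0.742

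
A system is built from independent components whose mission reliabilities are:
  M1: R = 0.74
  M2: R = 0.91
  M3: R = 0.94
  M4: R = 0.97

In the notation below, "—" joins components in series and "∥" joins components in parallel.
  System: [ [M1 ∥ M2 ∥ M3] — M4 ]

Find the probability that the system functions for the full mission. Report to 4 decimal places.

Parallel (M1, M2, and M3): 1 − (1 − 0.740000)(1 − 0.910000)(1 − 0.940000) = 0.998596
Series ([0.998596] and M4): 0.998596 × 0.970000 = 0.9686

0.9686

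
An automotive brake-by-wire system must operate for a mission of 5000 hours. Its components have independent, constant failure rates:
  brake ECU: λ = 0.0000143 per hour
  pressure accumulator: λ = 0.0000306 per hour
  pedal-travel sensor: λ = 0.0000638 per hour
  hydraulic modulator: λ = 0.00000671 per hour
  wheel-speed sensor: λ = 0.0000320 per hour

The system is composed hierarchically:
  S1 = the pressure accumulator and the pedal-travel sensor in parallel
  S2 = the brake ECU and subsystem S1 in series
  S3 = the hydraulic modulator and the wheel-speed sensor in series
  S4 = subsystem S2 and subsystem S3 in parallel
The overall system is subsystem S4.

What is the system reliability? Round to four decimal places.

0.9815

R(brake ECU) = exp(−0.0000143 × 5000) = 0.930996
R(pressure accumulator) = exp(−0.0000306 × 5000) = 0.858130
R(pedal-travel sensor) = exp(−0.0000638 × 5000) = 0.726876
R(hydraulic modulator) = exp(−0.00000671 × 5000) = 0.967007
R(wheel-speed sensor) = exp(−0.0000320 × 5000) = 0.852144
Parallel (pressure accumulator and pedal-travel sensor): 1 − (1 − 0.858130)(1 − 0.726876) = 0.961252
Series (brake ECU and [0.961252]): 0.930996 × 0.961252 = 0.894922
Series (hydraulic modulator and wheel-speed sensor): 0.967007 × 0.852144 = 0.824029
Parallel ([0.894922] and [0.824029]): 1 − (1 − 0.894922)(1 − 0.824029) = 0.9815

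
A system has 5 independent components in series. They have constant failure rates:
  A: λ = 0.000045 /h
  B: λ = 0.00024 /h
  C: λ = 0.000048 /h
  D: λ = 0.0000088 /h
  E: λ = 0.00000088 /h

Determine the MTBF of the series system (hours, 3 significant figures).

Series of exponential components: λ_sys = Σ λ_i
λ_sys = 0.000045 + 0.00024 + 0.000048 + 0.0000088 + 0.00000088 = 3.4268e-04 /h
MTBF = 1 / λ_sys = 2920 h

2920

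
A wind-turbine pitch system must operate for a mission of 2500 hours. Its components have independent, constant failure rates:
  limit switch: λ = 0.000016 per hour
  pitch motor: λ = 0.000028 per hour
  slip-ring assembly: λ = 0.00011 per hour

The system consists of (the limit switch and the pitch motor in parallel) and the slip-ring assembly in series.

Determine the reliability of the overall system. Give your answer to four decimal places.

R(limit switch) = exp(−0.000016 × 2500) = 0.960789
R(pitch motor) = exp(−0.000028 × 2500) = 0.932394
R(slip-ring assembly) = exp(−0.00011 × 2500) = 0.759572
Parallel (limit switch and pitch motor): 1 − (1 − 0.960789)(1 − 0.932394) = 0.997349
Series ([0.997349] and slip-ring assembly): 0.997349 × 0.759572 = 0.7576

0.7576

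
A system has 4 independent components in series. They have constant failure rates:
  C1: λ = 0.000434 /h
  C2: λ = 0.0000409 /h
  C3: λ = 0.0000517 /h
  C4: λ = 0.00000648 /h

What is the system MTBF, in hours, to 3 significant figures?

1880

Series of exponential components: λ_sys = Σ λ_i
λ_sys = 0.000434 + 0.0000409 + 0.0000517 + 0.00000648 = 5.3308e-04 /h
MTBF = 1 / λ_sys = 1880 h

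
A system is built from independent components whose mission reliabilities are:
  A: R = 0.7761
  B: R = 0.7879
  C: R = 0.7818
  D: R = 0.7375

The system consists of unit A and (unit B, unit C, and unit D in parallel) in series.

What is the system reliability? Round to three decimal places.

Parallel (B, C, and D): 1 − (1 − 0.78790)(1 − 0.78180)(1 − 0.73750) = 0.98785
Series (A and [0.98785]): 0.77610 × 0.98785 = 0.767

0.767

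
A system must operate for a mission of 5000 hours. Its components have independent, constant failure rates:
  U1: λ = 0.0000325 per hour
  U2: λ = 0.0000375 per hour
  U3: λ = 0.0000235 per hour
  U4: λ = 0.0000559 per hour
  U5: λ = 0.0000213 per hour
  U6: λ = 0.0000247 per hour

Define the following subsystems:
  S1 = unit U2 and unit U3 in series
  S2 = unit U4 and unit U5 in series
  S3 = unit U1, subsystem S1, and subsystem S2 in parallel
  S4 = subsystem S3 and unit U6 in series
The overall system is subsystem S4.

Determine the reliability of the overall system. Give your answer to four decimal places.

R(U1) = exp(−0.0000325 × 5000) = 0.850016
R(U2) = exp(−0.0000375 × 5000) = 0.829029
R(U3) = exp(−0.0000235 × 5000) = 0.889141
R(U4) = exp(−0.0000559 × 5000) = 0.756162
R(U5) = exp(−0.0000213 × 5000) = 0.898975
R(U6) = exp(−0.0000247 × 5000) = 0.883822
Series (U2 and U3): 0.829029 × 0.889141 = 0.737124
Series (U4 and U5): 0.756162 × 0.898975 = 0.679771
Parallel (U1, [0.737124], and [0.679771]): 1 − (1 − 0.850016)(1 − 0.737124)(1 − 0.679771) = 0.987374
Series ([0.987374] and U6): 0.987374 × 0.883822 = 0.8727

0.8727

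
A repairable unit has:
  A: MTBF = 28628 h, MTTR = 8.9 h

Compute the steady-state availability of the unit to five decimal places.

0.99969

A(A) = MTBF/(MTBF+MTTR) = 28628/(28628+8.9) = 0.99969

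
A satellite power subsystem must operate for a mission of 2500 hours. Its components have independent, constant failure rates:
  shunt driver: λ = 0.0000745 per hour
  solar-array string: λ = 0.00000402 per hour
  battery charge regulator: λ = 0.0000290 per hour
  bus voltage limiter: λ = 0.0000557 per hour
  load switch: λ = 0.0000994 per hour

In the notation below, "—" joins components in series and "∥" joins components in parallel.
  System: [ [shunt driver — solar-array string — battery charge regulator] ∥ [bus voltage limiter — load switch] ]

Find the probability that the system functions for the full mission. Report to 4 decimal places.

R(shunt driver) = exp(−0.0000745 × 2500) = 0.830066
R(solar-array string) = exp(−0.00000402 × 2500) = 0.990000
R(battery charge regulator) = exp(−0.0000290 × 2500) = 0.930066
R(bus voltage limiter) = exp(−0.0000557 × 2500) = 0.870010
R(load switch) = exp(−0.0000994 × 2500) = 0.779970
Series (shunt driver, solar-array string, and battery charge regulator): 0.830066 × 0.990000 × 0.930066 = 0.764296
Series (bus voltage limiter and load switch): 0.870010 × 0.779970 = 0.678582
Parallel ([0.764296] and [0.678582]): 1 − (1 − 0.764296)(1 − 0.678582) = 0.9242

0.9242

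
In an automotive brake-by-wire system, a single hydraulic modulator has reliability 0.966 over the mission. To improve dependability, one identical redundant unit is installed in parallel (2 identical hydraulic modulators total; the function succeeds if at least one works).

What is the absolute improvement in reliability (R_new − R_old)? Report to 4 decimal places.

0.0328

R_before = 0.966
R_after = 1 − (1 − 0.966)^2 = 0.9988
ΔR = 0.9988 − 0.966 = 0.0328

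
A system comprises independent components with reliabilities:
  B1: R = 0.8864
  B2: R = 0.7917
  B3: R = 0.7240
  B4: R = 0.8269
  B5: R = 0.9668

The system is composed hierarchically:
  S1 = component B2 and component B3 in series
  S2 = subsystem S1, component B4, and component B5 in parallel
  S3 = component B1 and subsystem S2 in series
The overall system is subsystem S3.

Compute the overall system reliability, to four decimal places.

Series (B2 and B3): 0.791700 × 0.724000 = 0.573191
Parallel ([0.573191], B4, and B5): 1 − (1 − 0.573191)(1 − 0.826900)(1 − 0.966800) = 0.997547
Series (B1 and [0.997547]): 0.886400 × 0.997547 = 0.8842

0.8842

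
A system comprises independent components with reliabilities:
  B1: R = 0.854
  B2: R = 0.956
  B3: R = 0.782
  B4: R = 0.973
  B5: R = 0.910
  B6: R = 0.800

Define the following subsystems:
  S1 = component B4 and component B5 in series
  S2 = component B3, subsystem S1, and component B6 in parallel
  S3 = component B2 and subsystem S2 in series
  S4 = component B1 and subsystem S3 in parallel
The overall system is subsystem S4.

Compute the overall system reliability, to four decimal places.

Series (B4 and B5): 0.973000 × 0.910000 = 0.885430
Parallel (B3, [0.885430], and B6): 1 − (1 − 0.782000)(1 − 0.885430)(1 − 0.800000) = 0.995005
Series (B2 and [0.995005]): 0.956000 × 0.995005 = 0.951225
Parallel (B1 and [0.951225]): 1 − (1 − 0.854000)(1 − 0.951225) = 0.9929

0.9929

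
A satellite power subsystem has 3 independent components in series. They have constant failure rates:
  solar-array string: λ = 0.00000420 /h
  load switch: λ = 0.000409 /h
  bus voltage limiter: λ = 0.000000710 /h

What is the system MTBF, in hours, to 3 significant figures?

2420

Series of exponential components: λ_sys = Σ λ_i
λ_sys = 0.00000420 + 0.000409 + 0.000000710 = 4.1391e-04 /h
MTBF = 1 / λ_sys = 2420 h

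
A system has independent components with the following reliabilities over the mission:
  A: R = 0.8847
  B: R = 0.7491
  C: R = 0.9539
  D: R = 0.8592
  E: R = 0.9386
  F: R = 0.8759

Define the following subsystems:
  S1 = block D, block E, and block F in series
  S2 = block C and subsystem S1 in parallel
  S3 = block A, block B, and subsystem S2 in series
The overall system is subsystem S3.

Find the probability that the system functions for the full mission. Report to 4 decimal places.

Series (D, E, and F): 0.859200 × 0.938600 × 0.875900 = 0.706365
Parallel (C and [0.706365]): 1 − (1 − 0.953900)(1 − 0.706365) = 0.986463
Series (A, B, and [0.986463]): 0.884700 × 0.749100 × 0.986463 = 0.6538

0.6538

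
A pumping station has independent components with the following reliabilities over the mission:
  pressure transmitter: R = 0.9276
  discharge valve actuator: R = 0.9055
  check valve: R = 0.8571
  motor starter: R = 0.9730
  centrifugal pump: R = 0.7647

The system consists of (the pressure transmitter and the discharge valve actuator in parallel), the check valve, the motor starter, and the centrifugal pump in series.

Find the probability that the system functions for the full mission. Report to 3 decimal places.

Parallel (pressure transmitter and discharge valve actuator): 1 − (1 − 0.92760)(1 − 0.90550) = 0.99316
Series ([0.99316], check valve, motor starter, and centrifugal pump): 0.99316 × 0.85710 × 0.97300 × 0.76470 = 0.633

0.633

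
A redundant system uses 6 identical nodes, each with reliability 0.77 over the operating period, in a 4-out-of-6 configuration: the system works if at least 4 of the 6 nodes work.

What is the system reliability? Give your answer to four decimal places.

R = Σ_{i=4}^{6} C(6,i) p^i (1−p)^{6−i} with p = 0.77
C(6,4)·0.77^4·0.23^2 = 0.278939
C(6,5)·0.77^5·0.23^1 = 0.373536
C(6,6)·0.77^6·0.23^0 = 0.208422
Sum = 0.8609

0.8609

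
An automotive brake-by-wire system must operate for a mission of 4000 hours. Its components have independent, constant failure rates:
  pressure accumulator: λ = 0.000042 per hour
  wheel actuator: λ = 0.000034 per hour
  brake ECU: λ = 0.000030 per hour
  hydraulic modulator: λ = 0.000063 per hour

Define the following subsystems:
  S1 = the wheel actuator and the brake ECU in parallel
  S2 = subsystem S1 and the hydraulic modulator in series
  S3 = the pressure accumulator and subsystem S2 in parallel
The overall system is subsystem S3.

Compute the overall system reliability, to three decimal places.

0.964

R(pressure accumulator) = exp(−0.000042 × 4000) = 0.84535
R(wheel actuator) = exp(−0.000034 × 4000) = 0.87284
R(brake ECU) = exp(−0.000030 × 4000) = 0.88692
R(hydraulic modulator) = exp(−0.000063 × 4000) = 0.77724
Parallel (wheel actuator and brake ECU): 1 − (1 − 0.87284)(1 − 0.88692) = 0.98562
Series ([0.98562] and hydraulic modulator): 0.98562 × 0.77724 = 0.76606
Parallel (pressure accumulator and [0.76606]): 1 − (1 − 0.84535)(1 − 0.76606) = 0.964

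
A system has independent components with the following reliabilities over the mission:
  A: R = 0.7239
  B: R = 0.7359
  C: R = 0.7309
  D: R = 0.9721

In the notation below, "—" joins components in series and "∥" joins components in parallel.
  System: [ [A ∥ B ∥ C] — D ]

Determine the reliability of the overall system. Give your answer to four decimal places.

Parallel (A, B, and C): 1 − (1 − 0.723900)(1 − 0.735900)(1 − 0.730900) = 0.980378
Series ([0.980378] and D): 0.980378 × 0.972100 = 0.9530

0.9530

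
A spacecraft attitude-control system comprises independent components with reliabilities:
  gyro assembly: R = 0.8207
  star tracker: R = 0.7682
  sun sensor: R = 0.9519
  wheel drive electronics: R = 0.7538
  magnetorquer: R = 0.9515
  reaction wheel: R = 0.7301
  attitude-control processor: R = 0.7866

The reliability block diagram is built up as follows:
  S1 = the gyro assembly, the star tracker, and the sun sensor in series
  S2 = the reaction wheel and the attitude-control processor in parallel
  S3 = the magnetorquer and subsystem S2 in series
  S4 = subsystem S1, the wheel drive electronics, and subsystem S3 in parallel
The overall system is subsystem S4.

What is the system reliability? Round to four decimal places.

0.9898

Series (gyro assembly, star tracker, and sun sensor): 0.820700 × 0.768200 × 0.951900 = 0.600137
Parallel (reaction wheel and attitude-control processor): 1 − (1 − 0.730100)(1 − 0.786600) = 0.942403
Series (magnetorquer and [0.942403]): 0.951500 × 0.942403 = 0.896696
Parallel ([0.600137], wheel drive electronics, and [0.896696]): 1 − (1 − 0.600137)(1 − 0.753800)(1 − 0.896696) = 0.9898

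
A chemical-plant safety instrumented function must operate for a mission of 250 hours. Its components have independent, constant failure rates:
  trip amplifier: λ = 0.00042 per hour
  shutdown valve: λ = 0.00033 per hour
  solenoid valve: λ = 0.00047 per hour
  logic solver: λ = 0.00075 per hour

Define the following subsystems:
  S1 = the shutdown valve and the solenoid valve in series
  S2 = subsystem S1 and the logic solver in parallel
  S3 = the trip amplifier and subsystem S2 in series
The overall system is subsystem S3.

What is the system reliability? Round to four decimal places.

R(trip amplifier) = exp(−0.00042 × 250) = 0.900325
R(shutdown valve) = exp(−0.00033 × 250) = 0.920811
R(solenoid valve) = exp(−0.00047 × 250) = 0.889141
R(logic solver) = exp(−0.00075 × 250) = 0.829029
Series (shutdown valve and solenoid valve): 0.920811 × 0.889141 = 0.818731
Parallel ([0.818731] and logic solver): 1 − (1 − 0.818731)(1 − 0.829029) = 0.969008
Series (trip amplifier and [0.969008]): 0.900325 × 0.969008 = 0.8724

0.8724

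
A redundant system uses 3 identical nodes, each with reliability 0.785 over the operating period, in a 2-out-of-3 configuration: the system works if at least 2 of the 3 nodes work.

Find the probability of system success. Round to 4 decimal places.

R = Σ_{i=2}^{3} C(3,i) p^i (1−p)^{3−i} with p = 0.785
C(3,2)·0.785^2·0.215^1 = 0.397465
C(3,3)·0.785^3·0.215^0 = 0.483737
Sum = 0.8812

0.8812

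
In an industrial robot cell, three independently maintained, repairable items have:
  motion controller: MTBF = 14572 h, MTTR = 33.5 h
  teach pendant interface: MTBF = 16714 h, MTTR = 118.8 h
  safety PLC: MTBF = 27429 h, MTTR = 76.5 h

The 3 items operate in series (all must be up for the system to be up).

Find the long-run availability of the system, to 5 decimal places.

0.98791

A(motion controller) = MTBF/(MTBF+MTTR) = 14572/(14572+33.5) = 0.997706
A(teach pendant interface) = MTBF/(MTBF+MTTR) = 16714/(16714+118.8) = 0.992942
A(safety PLC) = MTBF/(MTBF+MTTR) = 27429/(27429+76.5) = 0.997219
Series availability: 0.997706 × 0.992942 × 0.997219 = 0.98791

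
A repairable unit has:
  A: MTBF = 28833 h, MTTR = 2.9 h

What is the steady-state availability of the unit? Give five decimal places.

A(A) = MTBF/(MTBF+MTTR) = 28833/(28833+2.9) = 0.99990

0.99990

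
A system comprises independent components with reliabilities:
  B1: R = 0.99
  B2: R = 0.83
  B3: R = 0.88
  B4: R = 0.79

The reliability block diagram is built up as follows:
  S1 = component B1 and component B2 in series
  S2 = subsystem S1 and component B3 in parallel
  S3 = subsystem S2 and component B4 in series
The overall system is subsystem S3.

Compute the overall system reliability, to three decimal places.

Series (B1 and B2): 0.99000 × 0.83000 = 0.82170
Parallel ([0.82170] and B3): 1 − (1 − 0.82170)(1 − 0.88000) = 0.97860
Series ([0.97860] and B4): 0.97860 × 0.79000 = 0.773

0.773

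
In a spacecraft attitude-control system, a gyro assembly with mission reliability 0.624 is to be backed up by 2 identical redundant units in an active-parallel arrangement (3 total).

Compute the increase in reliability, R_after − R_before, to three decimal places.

0.323

R_before = 0.624
R_after = 1 − (1 − 0.624)^3 = 0.947
ΔR = 0.947 − 0.624 = 0.323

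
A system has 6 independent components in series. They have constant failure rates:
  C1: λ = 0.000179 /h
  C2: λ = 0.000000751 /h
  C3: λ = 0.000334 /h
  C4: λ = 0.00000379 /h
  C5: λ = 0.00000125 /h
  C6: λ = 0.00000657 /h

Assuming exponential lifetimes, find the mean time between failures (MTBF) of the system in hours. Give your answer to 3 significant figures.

1900

Series of exponential components: λ_sys = Σ λ_i
λ_sys = 0.000179 + 0.000000751 + 0.000334 + 0.00000379 + 0.00000125 + 0.00000657 = 5.2536e-04 /h
MTBF = 1 / λ_sys = 1900 h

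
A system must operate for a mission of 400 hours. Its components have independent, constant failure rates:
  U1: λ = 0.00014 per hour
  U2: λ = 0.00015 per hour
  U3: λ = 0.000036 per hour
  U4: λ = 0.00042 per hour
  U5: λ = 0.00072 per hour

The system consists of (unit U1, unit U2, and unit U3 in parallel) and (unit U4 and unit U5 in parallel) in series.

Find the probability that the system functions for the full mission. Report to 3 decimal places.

R(U1) = exp(−0.00014 × 400) = 0.94554
R(U2) = exp(−0.00015 × 400) = 0.94176
R(U3) = exp(−0.000036 × 400) = 0.98570
R(U4) = exp(−0.00042 × 400) = 0.84535
R(U5) = exp(−0.00072 × 400) = 0.74976
Parallel (U1, U2, and U3): 1 − (1 − 0.94554)(1 − 0.94176)(1 − 0.98570) = 0.99995
Parallel (U4 and U5): 1 − (1 − 0.84535)(1 − 0.74976) = 0.96130
Series ([0.99995] and [0.96130]): 0.99995 × 0.96130 = 0.961

0.961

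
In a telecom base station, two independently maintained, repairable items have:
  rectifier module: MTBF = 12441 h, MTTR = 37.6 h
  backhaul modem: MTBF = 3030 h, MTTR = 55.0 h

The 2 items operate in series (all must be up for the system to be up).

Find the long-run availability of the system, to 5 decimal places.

0.97921

A(rectifier module) = MTBF/(MTBF+MTTR) = 12441/(12441+37.6) = 0.996987
A(backhaul modem) = MTBF/(MTBF+MTTR) = 3030/(3030+55.0) = 0.982172
Series availability: 0.996987 × 0.982172 = 0.97921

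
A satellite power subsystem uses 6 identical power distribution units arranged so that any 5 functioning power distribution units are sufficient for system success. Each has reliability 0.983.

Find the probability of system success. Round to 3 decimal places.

0.996

R = Σ_{i=5}^{6} C(6,i) p^i (1−p)^{6−i} with p = 0.983
C(6,5)·0.983^5·0.017^1 = 0.09362
C(6,6)·0.983^6·0.017^0 = 0.90224
Sum = 0.996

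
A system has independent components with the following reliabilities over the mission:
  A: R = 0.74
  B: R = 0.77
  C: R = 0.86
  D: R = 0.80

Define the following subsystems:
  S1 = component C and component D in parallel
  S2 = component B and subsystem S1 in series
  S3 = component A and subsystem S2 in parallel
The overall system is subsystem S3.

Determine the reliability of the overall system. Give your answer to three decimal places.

Parallel (C and D): 1 − (1 − 0.86000)(1 − 0.80000) = 0.97200
Series (B and [0.97200]): 0.77000 × 0.97200 = 0.74844
Parallel (A and [0.74844]): 1 − (1 − 0.74000)(1 − 0.74844) = 0.935

0.935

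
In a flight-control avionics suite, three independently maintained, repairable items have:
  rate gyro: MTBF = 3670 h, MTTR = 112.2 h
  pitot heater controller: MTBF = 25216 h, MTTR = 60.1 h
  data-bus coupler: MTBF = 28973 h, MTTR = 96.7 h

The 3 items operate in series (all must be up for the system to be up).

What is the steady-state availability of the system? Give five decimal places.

0.96481

A(rate gyro) = MTBF/(MTBF+MTTR) = 3670/(3670+112.2) = 0.970335
A(pitot heater controller) = MTBF/(MTBF+MTTR) = 25216/(25216+60.1) = 0.997622
A(data-bus coupler) = MTBF/(MTBF+MTTR) = 28973/(28973+96.7) = 0.996674
Series availability: 0.970335 × 0.997622 × 0.996674 = 0.96481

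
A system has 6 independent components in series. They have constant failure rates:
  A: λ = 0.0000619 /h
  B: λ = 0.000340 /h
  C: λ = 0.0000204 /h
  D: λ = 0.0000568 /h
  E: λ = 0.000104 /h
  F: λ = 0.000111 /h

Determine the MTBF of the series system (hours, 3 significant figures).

Series of exponential components: λ_sys = Σ λ_i
λ_sys = 0.0000619 + 0.000340 + 0.0000204 + 0.0000568 + 0.000104 + 0.000111 = 6.9410e-04 /h
MTBF = 1 / λ_sys = 1440 h

1440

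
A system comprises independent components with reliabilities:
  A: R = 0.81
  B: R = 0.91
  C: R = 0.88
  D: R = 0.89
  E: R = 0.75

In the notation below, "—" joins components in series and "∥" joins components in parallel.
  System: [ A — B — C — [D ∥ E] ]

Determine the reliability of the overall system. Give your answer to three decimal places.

0.631

Parallel (D and E): 1 − (1 − 0.89000)(1 − 0.75000) = 0.97250
Series (A, B, C, and [0.97250]): 0.81000 × 0.91000 × 0.88000 × 0.97250 = 0.631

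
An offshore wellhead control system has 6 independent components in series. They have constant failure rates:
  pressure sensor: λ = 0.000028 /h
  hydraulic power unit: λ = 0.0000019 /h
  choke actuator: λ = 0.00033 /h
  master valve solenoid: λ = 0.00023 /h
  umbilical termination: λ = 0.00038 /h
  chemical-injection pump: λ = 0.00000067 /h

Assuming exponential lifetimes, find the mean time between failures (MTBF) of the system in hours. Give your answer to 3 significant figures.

1030

Series of exponential components: λ_sys = Σ λ_i
λ_sys = 0.000028 + 0.0000019 + 0.00033 + 0.00023 + 0.00038 + 0.00000067 = 9.7057e-04 /h
MTBF = 1 / λ_sys = 1030 h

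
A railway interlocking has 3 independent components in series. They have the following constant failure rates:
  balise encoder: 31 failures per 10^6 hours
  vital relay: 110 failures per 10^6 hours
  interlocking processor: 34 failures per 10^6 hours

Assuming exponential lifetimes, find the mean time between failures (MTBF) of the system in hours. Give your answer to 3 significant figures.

Series of exponential components: λ_sys = Σ λ_i
λ_sys = 0.000031 + 0.00011 + 0.000034 = 1.7500e-04 /h
MTBF = 1 / λ_sys = 5710 h

5710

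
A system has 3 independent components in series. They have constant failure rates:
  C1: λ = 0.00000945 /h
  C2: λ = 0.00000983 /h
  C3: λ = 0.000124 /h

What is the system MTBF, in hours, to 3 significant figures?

6980

Series of exponential components: λ_sys = Σ λ_i
λ_sys = 0.00000945 + 0.00000983 + 0.000124 = 1.4328e-04 /h
MTBF = 1 / λ_sys = 6980 h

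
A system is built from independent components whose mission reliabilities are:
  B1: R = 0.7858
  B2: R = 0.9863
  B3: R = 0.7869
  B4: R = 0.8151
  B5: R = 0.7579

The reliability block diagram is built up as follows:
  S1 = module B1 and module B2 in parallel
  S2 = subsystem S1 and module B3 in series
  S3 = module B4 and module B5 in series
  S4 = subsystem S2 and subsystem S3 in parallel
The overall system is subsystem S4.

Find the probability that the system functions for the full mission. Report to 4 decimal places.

0.9177

Parallel (B1 and B2): 1 − (1 − 0.785800)(1 − 0.986300) = 0.997065
Series ([0.997065] and B3): 0.997065 × 0.786900 = 0.784590
Series (B4 and B5): 0.815100 × 0.757900 = 0.617764
Parallel ([0.784590] and [0.617764]): 1 − (1 − 0.784590)(1 − 0.617764) = 0.9177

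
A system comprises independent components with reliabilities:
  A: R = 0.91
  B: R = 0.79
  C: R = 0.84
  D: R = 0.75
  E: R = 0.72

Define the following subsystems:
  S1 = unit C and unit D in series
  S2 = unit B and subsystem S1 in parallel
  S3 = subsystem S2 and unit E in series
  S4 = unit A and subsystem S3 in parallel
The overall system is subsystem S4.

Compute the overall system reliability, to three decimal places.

0.970

Series (C and D): 0.84000 × 0.75000 = 0.63000
Parallel (B and [0.63000]): 1 − (1 − 0.79000)(1 − 0.63000) = 0.92230
Series ([0.92230] and E): 0.92230 × 0.72000 = 0.66406
Parallel (A and [0.66406]): 1 − (1 − 0.91000)(1 − 0.66406) = 0.970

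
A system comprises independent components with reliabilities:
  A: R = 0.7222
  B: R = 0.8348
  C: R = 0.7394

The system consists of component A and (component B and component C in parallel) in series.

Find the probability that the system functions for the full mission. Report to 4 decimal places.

0.6911

Parallel (B and C): 1 − (1 − 0.834800)(1 − 0.739400) = 0.956949
Series (A and [0.956949]): 0.722200 × 0.956949 = 0.6911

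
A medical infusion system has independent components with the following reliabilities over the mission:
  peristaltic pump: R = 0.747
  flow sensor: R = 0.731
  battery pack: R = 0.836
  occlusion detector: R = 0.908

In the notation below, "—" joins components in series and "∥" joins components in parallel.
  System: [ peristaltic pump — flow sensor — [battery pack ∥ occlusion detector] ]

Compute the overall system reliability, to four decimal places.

Parallel (battery pack and occlusion detector): 1 − (1 − 0.836000)(1 − 0.908000) = 0.984912
Series (peristaltic pump, flow sensor, and [0.984912]): 0.747000 × 0.731000 × 0.984912 = 0.5378

0.5378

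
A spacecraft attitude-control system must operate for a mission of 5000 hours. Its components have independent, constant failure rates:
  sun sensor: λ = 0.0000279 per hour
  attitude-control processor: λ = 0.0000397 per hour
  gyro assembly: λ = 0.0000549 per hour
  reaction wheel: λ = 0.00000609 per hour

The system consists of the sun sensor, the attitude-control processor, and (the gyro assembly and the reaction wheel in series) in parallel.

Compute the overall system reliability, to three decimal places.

0.994

R(sun sensor) = exp(−0.0000279 × 5000) = 0.86979
R(attitude-control processor) = exp(−0.0000397 × 5000) = 0.81996
R(gyro assembly) = exp(−0.0000549 × 5000) = 0.75995
R(reaction wheel) = exp(−0.00000609 × 5000) = 0.97001
Series (gyro assembly and reaction wheel): 0.75995 × 0.97001 = 0.73716
Parallel (sun sensor, attitude-control processor, and [0.73716]): 1 − (1 − 0.86979)(1 − 0.81996)(1 − 0.73716) = 0.994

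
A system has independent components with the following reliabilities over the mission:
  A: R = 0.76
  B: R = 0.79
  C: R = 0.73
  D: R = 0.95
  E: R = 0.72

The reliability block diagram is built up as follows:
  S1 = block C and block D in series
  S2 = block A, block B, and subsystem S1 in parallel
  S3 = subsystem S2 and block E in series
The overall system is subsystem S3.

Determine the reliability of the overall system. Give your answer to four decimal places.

Series (C and D): 0.730000 × 0.950000 = 0.693500
Parallel (A, B, and [0.693500]): 1 − (1 − 0.760000)(1 − 0.790000)(1 − 0.693500) = 0.984552
Series ([0.984552] and E): 0.984552 × 0.720000 = 0.7089

0.7089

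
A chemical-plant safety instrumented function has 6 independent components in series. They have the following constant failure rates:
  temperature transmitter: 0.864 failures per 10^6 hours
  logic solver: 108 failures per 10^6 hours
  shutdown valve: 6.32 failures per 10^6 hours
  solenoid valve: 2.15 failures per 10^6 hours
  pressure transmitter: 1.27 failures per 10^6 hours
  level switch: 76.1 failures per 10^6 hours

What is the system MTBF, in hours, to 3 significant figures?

Series of exponential components: λ_sys = Σ λ_i
λ_sys = 0.000000864 + 0.000108 + 0.00000632 + 0.00000215 + 0.00000127 + 0.0000761 = 1.9470e-04 /h
MTBF = 1 / λ_sys = 5140 h

5140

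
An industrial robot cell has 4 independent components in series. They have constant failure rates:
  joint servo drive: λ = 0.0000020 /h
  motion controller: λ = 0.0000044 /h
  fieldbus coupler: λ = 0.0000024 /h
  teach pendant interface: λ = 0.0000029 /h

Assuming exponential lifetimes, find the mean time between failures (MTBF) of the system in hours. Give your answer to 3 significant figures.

85500

Series of exponential components: λ_sys = Σ λ_i
λ_sys = 0.0000020 + 0.0000044 + 0.0000024 + 0.0000029 = 1.1700e-05 /h
MTBF = 1 / λ_sys = 85500 h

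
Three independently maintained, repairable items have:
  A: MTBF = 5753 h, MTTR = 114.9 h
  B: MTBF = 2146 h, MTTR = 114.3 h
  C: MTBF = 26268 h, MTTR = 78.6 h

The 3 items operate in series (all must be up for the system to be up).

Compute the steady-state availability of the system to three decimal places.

A(A) = MTBF/(MTBF+MTTR) = 5753/(5753+114.9) = 0.980419
A(B) = MTBF/(MTBF+MTTR) = 2146/(2146+114.3) = 0.949431
A(C) = MTBF/(MTBF+MTTR) = 26268/(26268+78.6) = 0.997017
Series availability: 0.980419 × 0.949431 × 0.997017 = 0.928

0.928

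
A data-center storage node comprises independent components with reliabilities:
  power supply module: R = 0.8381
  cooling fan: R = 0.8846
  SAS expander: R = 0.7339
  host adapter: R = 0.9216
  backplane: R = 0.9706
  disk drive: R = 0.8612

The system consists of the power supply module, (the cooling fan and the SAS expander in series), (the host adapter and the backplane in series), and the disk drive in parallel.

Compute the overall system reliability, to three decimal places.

Series (cooling fan and SAS expander): 0.88460 × 0.73390 = 0.64921
Series (host adapter and backplane): 0.92160 × 0.97060 = 0.89450
Parallel (power supply module, [0.64921], [0.89450], and disk drive): 1 − (1 − 0.83810)(1 − 0.64921)(1 − 0.89450)(1 − 0.86120) = 0.999

0.999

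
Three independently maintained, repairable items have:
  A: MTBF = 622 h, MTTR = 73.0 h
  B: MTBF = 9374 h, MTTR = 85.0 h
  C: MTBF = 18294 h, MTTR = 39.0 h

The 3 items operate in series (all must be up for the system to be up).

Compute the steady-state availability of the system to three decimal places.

0.885

A(A) = MTBF/(MTBF+MTTR) = 622/(622+73.0) = 0.894964
A(B) = MTBF/(MTBF+MTTR) = 9374/(9374+85.0) = 0.991014
A(C) = MTBF/(MTBF+MTTR) = 18294/(18294+39.0) = 0.997873
Series availability: 0.894964 × 0.991014 × 0.997873 = 0.885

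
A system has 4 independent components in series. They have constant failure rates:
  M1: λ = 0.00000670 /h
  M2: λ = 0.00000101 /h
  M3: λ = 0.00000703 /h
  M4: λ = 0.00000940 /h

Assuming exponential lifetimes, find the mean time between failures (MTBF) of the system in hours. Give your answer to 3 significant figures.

Series of exponential components: λ_sys = Σ λ_i
λ_sys = 0.00000670 + 0.00000101 + 0.00000703 + 0.00000940 = 2.4140e-05 /h
MTBF = 1 / λ_sys = 41400 h

41400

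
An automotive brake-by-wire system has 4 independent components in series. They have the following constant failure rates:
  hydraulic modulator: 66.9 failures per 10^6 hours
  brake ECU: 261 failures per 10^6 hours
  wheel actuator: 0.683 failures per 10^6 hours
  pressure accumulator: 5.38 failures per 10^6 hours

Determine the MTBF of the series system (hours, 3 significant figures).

2990

Series of exponential components: λ_sys = Σ λ_i
λ_sys = 0.0000669 + 0.000261 + 0.000000683 + 0.00000538 = 3.3396e-04 /h
MTBF = 1 / λ_sys = 2990 h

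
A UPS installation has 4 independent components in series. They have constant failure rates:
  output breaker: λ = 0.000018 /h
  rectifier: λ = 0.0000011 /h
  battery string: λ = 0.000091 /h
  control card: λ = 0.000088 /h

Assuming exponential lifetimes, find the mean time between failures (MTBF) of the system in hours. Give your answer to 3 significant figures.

Series of exponential components: λ_sys = Σ λ_i
λ_sys = 0.000018 + 0.0000011 + 0.000091 + 0.000088 = 1.9810e-04 /h
MTBF = 1 / λ_sys = 5050 h

5050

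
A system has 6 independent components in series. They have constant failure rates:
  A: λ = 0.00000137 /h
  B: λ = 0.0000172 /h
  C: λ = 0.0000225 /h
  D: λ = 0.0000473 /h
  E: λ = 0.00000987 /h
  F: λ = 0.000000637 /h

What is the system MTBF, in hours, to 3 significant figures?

Series of exponential components: λ_sys = Σ λ_i
λ_sys = 0.00000137 + 0.0000172 + 0.0000225 + 0.0000473 + 0.00000987 + 0.000000637 = 9.8877e-05 /h
MTBF = 1 / λ_sys = 10100 h

10100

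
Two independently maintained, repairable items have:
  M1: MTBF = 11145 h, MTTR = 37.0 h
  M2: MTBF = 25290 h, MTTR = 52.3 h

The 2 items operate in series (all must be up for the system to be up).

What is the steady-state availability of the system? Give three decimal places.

0.995

A(M1) = MTBF/(MTBF+MTTR) = 11145/(11145+37.0) = 0.996691
A(M2) = MTBF/(MTBF+MTTR) = 25290/(25290+52.3) = 0.997936
Series availability: 0.996691 × 0.997936 = 0.995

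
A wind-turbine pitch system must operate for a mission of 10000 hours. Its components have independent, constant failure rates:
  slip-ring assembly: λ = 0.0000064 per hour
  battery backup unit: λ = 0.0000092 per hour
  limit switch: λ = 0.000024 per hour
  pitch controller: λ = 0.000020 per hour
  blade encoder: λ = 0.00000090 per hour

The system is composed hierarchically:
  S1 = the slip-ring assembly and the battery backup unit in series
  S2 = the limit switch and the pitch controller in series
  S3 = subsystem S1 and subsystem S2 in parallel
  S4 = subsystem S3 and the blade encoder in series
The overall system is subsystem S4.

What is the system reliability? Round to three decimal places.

0.940

R(slip-ring assembly) = exp(−0.0000064 × 10000) = 0.93800
R(battery backup unit) = exp(−0.0000092 × 10000) = 0.91211
R(limit switch) = exp(−0.000024 × 10000) = 0.78663
R(pitch controller) = exp(−0.000020 × 10000) = 0.81873
R(blade encoder) = exp(−0.00000090 × 10000) = 0.99104
Series (slip-ring assembly and battery backup unit): 0.93800 × 0.91211 = 0.85556
Series (limit switch and pitch controller): 0.78663 × 0.81873 = 0.64404
Parallel ([0.85556] and [0.64404]): 1 − (1 − 0.85556)(1 − 0.64404) = 0.94859
Series ([0.94859] and blade encoder): 0.94859 × 0.99104 = 0.940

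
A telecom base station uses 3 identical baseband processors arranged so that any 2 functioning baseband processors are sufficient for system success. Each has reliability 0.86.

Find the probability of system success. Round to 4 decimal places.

R = Σ_{i=2}^{3} C(3,i) p^i (1−p)^{3−i} with p = 0.86
C(3,2)·0.86^2·0.14^1 = 0.310632
C(3,3)·0.86^3·0.14^0 = 0.636056
Sum = 0.9467

0.9467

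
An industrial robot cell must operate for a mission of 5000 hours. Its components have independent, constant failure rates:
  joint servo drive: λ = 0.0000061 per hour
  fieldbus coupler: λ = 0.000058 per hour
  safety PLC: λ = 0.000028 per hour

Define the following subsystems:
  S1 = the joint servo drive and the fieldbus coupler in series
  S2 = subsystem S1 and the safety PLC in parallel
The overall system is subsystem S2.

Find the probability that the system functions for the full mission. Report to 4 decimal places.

0.9642

R(joint servo drive) = exp(−0.0000061 × 5000) = 0.969960
R(fieldbus coupler) = exp(−0.000058 × 5000) = 0.748264
R(safety PLC) = exp(−0.000028 × 5000) = 0.869358
Series (joint servo drive and fieldbus coupler): 0.969960 × 0.748264 = 0.725786
Parallel ([0.725786] and safety PLC): 1 − (1 − 0.725786)(1 − 0.869358) = 0.9642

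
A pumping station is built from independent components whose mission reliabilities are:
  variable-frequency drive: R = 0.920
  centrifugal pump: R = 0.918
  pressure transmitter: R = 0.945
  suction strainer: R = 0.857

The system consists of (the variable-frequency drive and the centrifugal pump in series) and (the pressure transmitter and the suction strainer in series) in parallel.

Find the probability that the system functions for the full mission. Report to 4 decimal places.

0.9704

Series (variable-frequency drive and centrifugal pump): 0.920000 × 0.918000 = 0.844560
Series (pressure transmitter and suction strainer): 0.945000 × 0.857000 = 0.809865
Parallel ([0.844560] and [0.809865]): 1 − (1 − 0.844560)(1 − 0.809865) = 0.9704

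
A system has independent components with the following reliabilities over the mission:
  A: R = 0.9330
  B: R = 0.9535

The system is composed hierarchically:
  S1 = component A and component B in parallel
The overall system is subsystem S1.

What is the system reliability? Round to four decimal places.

Parallel (A and B): 1 − (1 − 0.933000)(1 − 0.953500) = 0.9969

0.9969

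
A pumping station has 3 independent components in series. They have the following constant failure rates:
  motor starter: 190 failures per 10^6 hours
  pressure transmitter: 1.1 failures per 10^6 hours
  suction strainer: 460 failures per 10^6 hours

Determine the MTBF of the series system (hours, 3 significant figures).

Series of exponential components: λ_sys = Σ λ_i
λ_sys = 0.00019 + 0.0000011 + 0.00046 = 6.5110e-04 /h
MTBF = 1 / λ_sys = 1540 h

1540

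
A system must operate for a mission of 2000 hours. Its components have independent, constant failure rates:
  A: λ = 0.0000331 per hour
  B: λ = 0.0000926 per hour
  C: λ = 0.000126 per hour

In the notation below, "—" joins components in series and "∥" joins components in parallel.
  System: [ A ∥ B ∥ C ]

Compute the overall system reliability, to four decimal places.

R(A) = exp(−0.0000331 × 2000) = 0.935944
R(B) = exp(−0.0000926 × 2000) = 0.830938
R(C) = exp(−0.000126 × 2000) = 0.777245
Parallel (A, B, and C): 1 − (1 − 0.935944)(1 − 0.830938)(1 − 0.777245) = 0.9976

0.9976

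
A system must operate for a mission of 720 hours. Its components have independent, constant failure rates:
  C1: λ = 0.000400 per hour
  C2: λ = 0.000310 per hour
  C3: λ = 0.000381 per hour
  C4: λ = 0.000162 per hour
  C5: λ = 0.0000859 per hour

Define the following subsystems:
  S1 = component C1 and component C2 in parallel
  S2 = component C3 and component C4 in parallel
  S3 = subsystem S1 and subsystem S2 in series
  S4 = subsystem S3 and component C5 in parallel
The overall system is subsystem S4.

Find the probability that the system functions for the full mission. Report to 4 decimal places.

0.9955

R(C1) = exp(−0.000400 × 720) = 0.749762
R(C2) = exp(−0.000310 × 720) = 0.799955
R(C3) = exp(−0.000381 × 720) = 0.760089
R(C4) = exp(−0.000162 × 720) = 0.889906
R(C5) = exp(−0.0000859 × 720) = 0.940026
Parallel (C1 and C2): 1 − (1 − 0.749762)(1 − 0.799955) = 0.949941
Parallel (C3 and C4): 1 − (1 − 0.760089)(1 − 0.889906) = 0.973587
Series ([0.949941] and [0.973587]): 0.949941 × 0.973587 = 0.924850
Parallel ([0.924850] and C5): 1 − (1 − 0.924850)(1 − 0.940026) = 0.9955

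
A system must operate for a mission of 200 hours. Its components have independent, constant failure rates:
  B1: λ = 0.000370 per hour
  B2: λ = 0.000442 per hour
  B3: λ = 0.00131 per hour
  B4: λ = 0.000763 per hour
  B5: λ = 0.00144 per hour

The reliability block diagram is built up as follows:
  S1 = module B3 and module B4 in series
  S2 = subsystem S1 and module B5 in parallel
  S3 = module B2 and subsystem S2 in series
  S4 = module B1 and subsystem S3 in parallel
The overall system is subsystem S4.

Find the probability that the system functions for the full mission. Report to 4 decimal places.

R(B1) = exp(−0.000370 × 200) = 0.928672
R(B2) = exp(−0.000442 × 200) = 0.915395
R(B3) = exp(−0.00131 × 200) = 0.769511
R(B4) = exp(−0.000763 × 200) = 0.858473
R(B5) = exp(−0.00144 × 200) = 0.749762
Series (B3 and B4): 0.769511 × 0.858473 = 0.660604
Parallel ([0.660604] and B5): 1 − (1 − 0.660604)(1 − 0.749762) = 0.915070
Series (B2 and [0.915070]): 0.915395 × 0.915070 = 0.837651
Parallel (B1 and [0.837651]): 1 − (1 − 0.928672)(1 − 0.837651) = 0.9884

0.9884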